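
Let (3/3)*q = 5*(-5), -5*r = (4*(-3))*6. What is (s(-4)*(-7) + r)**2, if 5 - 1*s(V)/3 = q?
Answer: 9474084/25 ≈ 3.7896e+5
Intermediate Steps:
r = 72/5 (r = -4*(-3)*6/5 = -(-12)*6/5 = -1/5*(-72) = 72/5 ≈ 14.400)
q = -25 (q = 5*(-5) = -25)
s(V) = 90 (s(V) = 15 - 3*(-25) = 15 + 75 = 90)
(s(-4)*(-7) + r)**2 = (90*(-7) + 72/5)**2 = (-630 + 72/5)**2 = (-3078/5)**2 = 9474084/25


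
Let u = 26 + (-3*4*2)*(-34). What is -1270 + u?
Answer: -428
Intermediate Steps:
u = 842 (u = 26 - 12*2*(-34) = 26 - 24*(-34) = 26 + 816 = 842)
-1270 + u = -1270 + 842 = -428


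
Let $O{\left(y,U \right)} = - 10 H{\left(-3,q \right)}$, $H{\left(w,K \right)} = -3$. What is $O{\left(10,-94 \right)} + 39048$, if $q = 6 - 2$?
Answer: $39078$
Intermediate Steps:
$q = 4$ ($q = 6 - 2 = 4$)
$O{\left(y,U \right)} = 30$ ($O{\left(y,U \right)} = \left(-10\right) \left(-3\right) = 30$)
$O{\left(10,-94 \right)} + 39048 = 30 + 39048 = 39078$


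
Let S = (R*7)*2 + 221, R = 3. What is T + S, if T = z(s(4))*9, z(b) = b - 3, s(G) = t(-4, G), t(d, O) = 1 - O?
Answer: 209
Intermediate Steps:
s(G) = 1 - G
z(b) = -3 + b
T = -54 (T = (-3 + (1 - 1*4))*9 = (-3 + (1 - 4))*9 = (-3 - 3)*9 = -6*9 = -54)
S = 263 (S = (3*7)*2 + 221 = 21*2 + 221 = 42 + 221 = 263)
T + S = -54 + 263 = 209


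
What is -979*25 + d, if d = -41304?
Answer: -65779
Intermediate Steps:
-979*25 + d = -979*25 - 41304 = -24475 - 41304 = -65779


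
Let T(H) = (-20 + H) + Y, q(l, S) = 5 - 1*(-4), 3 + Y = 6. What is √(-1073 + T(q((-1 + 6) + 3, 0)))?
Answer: I*√1081 ≈ 32.879*I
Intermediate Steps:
Y = 3 (Y = -3 + 6 = 3)
q(l, S) = 9 (q(l, S) = 5 + 4 = 9)
T(H) = -17 + H (T(H) = (-20 + H) + 3 = -17 + H)
√(-1073 + T(q((-1 + 6) + 3, 0))) = √(-1073 + (-17 + 9)) = √(-1073 - 8) = √(-1081) = I*√1081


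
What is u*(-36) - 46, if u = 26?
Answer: -982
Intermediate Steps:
u*(-36) - 46 = 26*(-36) - 46 = -936 - 46 = -982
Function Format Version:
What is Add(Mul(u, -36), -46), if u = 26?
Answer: -982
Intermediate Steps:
Add(Mul(u, -36), -46) = Add(Mul(26, -36), -46) = Add(-936, -46) = -982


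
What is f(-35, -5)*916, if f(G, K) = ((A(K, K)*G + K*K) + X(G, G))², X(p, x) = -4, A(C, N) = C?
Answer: 35189056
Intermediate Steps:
f(G, K) = (-4 + K² + G*K)² (f(G, K) = ((K*G + K*K) - 4)² = ((G*K + K²) - 4)² = ((K² + G*K) - 4)² = (-4 + K² + G*K)²)
f(-35, -5)*916 = (-4 + (-5)² - 35*(-5))²*916 = (-4 + 25 + 175)²*916 = 196²*916 = 38416*916 = 35189056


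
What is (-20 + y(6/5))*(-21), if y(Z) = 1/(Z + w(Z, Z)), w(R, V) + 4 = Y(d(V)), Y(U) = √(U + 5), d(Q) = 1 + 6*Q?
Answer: 27405/67 - 105*√330/134 ≈ 394.80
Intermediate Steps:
Y(U) = √(5 + U)
w(R, V) = -4 + √(6 + 6*V) (w(R, V) = -4 + √(5 + (1 + 6*V)) = -4 + √(6 + 6*V))
y(Z) = 1/(-4 + Z + √(6 + 6*Z)) (y(Z) = 1/(Z + (-4 + √(6 + 6*Z))) = 1/(-4 + Z + √(6 + 6*Z)))
(-20 + y(6/5))*(-21) = (-20 + 1/(-4 + 6/5 + √6*√(1 + 6/5)))*(-21) = (-20 + 1/(-4 + 6/5 + √6*√(11/5)))*(-21) = (-20 + 1/(-4 + 6/5 + √6*(√55/5)))*(-21) = (-20 + 1/(-4 + 6/5 + √330/5))*(-21) = (-20 + 1/(-14/5 + √330/5))*(-21) = 420 - 21/(-14/5 + √330/5)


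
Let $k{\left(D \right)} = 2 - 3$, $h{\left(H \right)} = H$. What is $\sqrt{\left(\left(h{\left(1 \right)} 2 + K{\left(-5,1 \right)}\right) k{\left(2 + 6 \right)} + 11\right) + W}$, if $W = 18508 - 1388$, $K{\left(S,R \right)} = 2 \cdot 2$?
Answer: $5 \sqrt{685} \approx 130.86$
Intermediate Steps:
$K{\left(S,R \right)} = 4$
$k{\left(D \right)} = -1$
$W = 17120$
$\sqrt{\left(\left(h{\left(1 \right)} 2 + K{\left(-5,1 \right)}\right) k{\left(2 + 6 \right)} + 11\right) + W} = \sqrt{\left(\left(1 \cdot 2 + 4\right) \left(-1\right) + 11\right) + 17120} = \sqrt{\left(\left(2 + 4\right) \left(-1\right) + 11\right) + 17120} = \sqrt{\left(6 \left(-1\right) + 11\right) + 17120} = \sqrt{\left(-6 + 11\right) + 17120} = \sqrt{5 + 17120} = \sqrt{17125} = 5 \sqrt{685}$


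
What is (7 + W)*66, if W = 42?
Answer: 3234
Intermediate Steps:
(7 + W)*66 = (7 + 42)*66 = 49*66 = 3234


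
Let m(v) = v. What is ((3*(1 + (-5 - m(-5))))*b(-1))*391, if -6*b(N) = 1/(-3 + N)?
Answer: 391/8 ≈ 48.875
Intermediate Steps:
b(N) = -1/(6*(-3 + N))
((3*(1 + (-5 - m(-5))))*b(-1))*391 = ((3*(1 + (-5 - 1*(-5))))*(-1/(-18 + 6*(-1))))*391 = ((3*(1 + (-5 + 5)))*(-1/(-18 - 6)))*391 = ((3*(1 + 0))*(-1/(-24)))*391 = ((3*1)*(-1*(-1/24)))*391 = (3*(1/24))*391 = (1/8)*391 = 391/8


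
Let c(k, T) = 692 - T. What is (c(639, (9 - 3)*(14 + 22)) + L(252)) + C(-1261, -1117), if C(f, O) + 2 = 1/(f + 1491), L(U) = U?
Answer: 166981/230 ≈ 726.00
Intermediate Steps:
C(f, O) = -2 + 1/(1491 + f) (C(f, O) = -2 + 1/(f + 1491) = -2 + 1/(1491 + f))
(c(639, (9 - 3)*(14 + 22)) + L(252)) + C(-1261, -1117) = ((692 - (9 - 3)*(14 + 22)) + 252) + (-2981 - 2*(-1261))/(1491 - 1261) = ((692 - 6*36) + 252) + (-2981 + 2522)/230 = ((692 - 1*216) + 252) + (1/230)*(-459) = ((692 - 216) + 252) - 459/230 = (476 + 252) - 459/230 = 728 - 459/230 = 166981/230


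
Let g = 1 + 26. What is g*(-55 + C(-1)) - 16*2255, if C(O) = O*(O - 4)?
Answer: -37430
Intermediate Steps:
C(O) = O*(-4 + O)
g = 27
g*(-55 + C(-1)) - 16*2255 = 27*(-55 - (-4 - 1)) - 16*2255 = 27*(-55 - 1*(-5)) - 36080 = 27*(-55 + 5) - 36080 = 27*(-50) - 36080 = -1350 - 36080 = -37430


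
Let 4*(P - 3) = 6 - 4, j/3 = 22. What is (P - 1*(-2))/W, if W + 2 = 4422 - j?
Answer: 11/8708 ≈ 0.0012632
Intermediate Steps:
j = 66 (j = 3*22 = 66)
P = 7/2 (P = 3 + (6 - 4)/4 = 3 + (¼)*2 = 3 + ½ = 7/2 ≈ 3.5000)
W = 4354 (W = -2 + (4422 - 1*66) = -2 + (4422 - 66) = -2 + 4356 = 4354)
(P - 1*(-2))/W = (7/2 - 1*(-2))/4354 = (7/2 + 2)/4354 = (1/4354)*(11/2) = 11/8708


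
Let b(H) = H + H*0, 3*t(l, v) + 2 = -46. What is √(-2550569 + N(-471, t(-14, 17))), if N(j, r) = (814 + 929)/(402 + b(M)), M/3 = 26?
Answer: I*√4080904590/40 ≈ 1597.0*I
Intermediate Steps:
M = 78 (M = 3*26 = 78)
t(l, v) = -16 (t(l, v) = -⅔ + (⅓)*(-46) = -⅔ - 46/3 = -16)
b(H) = H (b(H) = H + 0 = H)
N(j, r) = 581/160 (N(j, r) = (814 + 929)/(402 + 78) = 1743/480 = 1743*(1/480) = 581/160)
√(-2550569 + N(-471, t(-14, 17))) = √(-2550569 + 581/160) = √(-408090459/160) = I*√4080904590/40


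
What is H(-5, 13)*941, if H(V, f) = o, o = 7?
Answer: 6587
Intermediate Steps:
H(V, f) = 7
H(-5, 13)*941 = 7*941 = 6587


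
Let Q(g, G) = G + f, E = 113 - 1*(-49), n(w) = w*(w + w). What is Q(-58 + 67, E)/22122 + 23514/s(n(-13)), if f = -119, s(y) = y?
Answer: 260095621/3738618 ≈ 69.570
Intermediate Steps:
n(w) = 2*w**2 (n(w) = w*(2*w) = 2*w**2)
E = 162 (E = 113 + 49 = 162)
Q(g, G) = -119 + G (Q(g, G) = G - 119 = -119 + G)
Q(-58 + 67, E)/22122 + 23514/s(n(-13)) = (-119 + 162)/22122 + 23514/((2*(-13)**2)) = 43*(1/22122) + 23514/((2*169)) = 43/22122 + 23514/338 = 43/22122 + 23514*(1/338) = 43/22122 + 11757/169 = 260095621/3738618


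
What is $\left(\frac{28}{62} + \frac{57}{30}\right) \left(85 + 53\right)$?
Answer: $\frac{50301}{155} \approx 324.52$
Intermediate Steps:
$\left(\frac{28}{62} + \frac{57}{30}\right) \left(85 + 53\right) = \left(28 \cdot \frac{1}{62} + 57 \cdot \frac{1}{30}\right) 138 = \left(\frac{14}{31} + \frac{19}{10}\right) 138 = \frac{729}{310} \cdot 138 = \frac{50301}{155}$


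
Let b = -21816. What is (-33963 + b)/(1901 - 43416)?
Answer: 55779/41515 ≈ 1.3436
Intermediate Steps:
(-33963 + b)/(1901 - 43416) = (-33963 - 21816)/(1901 - 43416) = -55779/(-41515) = -55779*(-1/41515) = 55779/41515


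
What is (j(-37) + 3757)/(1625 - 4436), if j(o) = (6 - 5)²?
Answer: -3758/2811 ≈ -1.3369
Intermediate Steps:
j(o) = 1 (j(o) = 1² = 1)
(j(-37) + 3757)/(1625 - 4436) = (1 + 3757)/(1625 - 4436) = 3758/(-2811) = 3758*(-1/2811) = -3758/2811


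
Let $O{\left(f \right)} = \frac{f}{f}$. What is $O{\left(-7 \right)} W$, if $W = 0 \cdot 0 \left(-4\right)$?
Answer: $0$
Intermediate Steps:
$O{\left(f \right)} = 1$
$W = 0$ ($W = 0 \left(-4\right) = 0$)
$O{\left(-7 \right)} W = 1 \cdot 0 = 0$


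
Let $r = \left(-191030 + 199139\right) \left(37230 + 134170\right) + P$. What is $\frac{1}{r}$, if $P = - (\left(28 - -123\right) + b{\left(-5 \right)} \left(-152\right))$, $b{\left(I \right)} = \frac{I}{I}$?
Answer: $\frac{1}{1389882601} \approx 7.1948 \cdot 10^{-10}$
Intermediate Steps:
$b{\left(I \right)} = 1$
$P = 1$ ($P = - (\left(28 - -123\right) + 1 \left(-152\right)) = - (\left(28 + 123\right) - 152) = - (151 - 152) = \left(-1\right) \left(-1\right) = 1$)
$r = 1389882601$ ($r = \left(-191030 + 199139\right) \left(37230 + 134170\right) + 1 = 8109 \cdot 171400 + 1 = 1389882600 + 1 = 1389882601$)
$\frac{1}{r} = \frac{1}{1389882601}$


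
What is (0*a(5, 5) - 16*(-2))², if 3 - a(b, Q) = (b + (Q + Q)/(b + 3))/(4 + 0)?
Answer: 1024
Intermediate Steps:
a(b, Q) = 3 - b/4 - Q/(2*(3 + b)) (a(b, Q) = 3 - (b + (Q + Q)/(b + 3))/(4 + 0) = 3 - (b + (2*Q)/(3 + b))/4 = 3 - (b + 2*Q/(3 + b))/4 = 3 - (b/4 + Q/(2*(3 + b))) = 3 + (-b/4 - Q/(2*(3 + b))) = 3 - b/4 - Q/(2*(3 + b)))
(0*a(5, 5) - 16*(-2))² = (0*((36 - 1*5² - 2*5 + 9*5)/(4*(3 + 5))) - 16*(-2))² = (0*((¼)*(36 - 1*25 - 10 + 45)/8) + 32)² = (0*((¼)*(⅛)*(36 - 25 - 10 + 45)) + 32)² = (0*((¼)*(⅛)*46) + 32)² = (0*(23/16) + 32)² = (0 + 32)² = 32² = 1024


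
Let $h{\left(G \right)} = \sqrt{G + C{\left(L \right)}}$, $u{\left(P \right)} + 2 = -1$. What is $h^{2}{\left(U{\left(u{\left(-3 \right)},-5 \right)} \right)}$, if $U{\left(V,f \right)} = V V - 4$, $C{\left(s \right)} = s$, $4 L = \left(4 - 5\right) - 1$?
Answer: $\frac{9}{2} \approx 4.5$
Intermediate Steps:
$L = - \frac{1}{2}$ ($L = \frac{\left(4 - 5\right) - 1}{4} = \frac{-1 - 1}{4} = \frac{1}{4} \left(-2\right) = - \frac{1}{2} \approx -0.5$)
$u{\left(P \right)} = -3$ ($u{\left(P \right)} = -2 - 1 = -3$)
$U{\left(V,f \right)} = -4 + V^{2}$ ($U{\left(V,f \right)} = V^{2} - 4 = -4 + V^{2}$)
$h{\left(G \right)} = \sqrt{- \frac{1}{2} + G}$ ($h{\left(G \right)} = \sqrt{G - \frac{1}{2}} = \sqrt{- \frac{1}{2} + G}$)
$h^{2}{\left(U{\left(u{\left(-3 \right)},-5 \right)} \right)} = \left(\frac{\sqrt{-2 + 4 \left(-4 + \left(-3\right)^{2}\right)}}{2}\right)^{2} = \left(\frac{\sqrt{-2 + 4 \left(-4 + 9\right)}}{2}\right)^{2} = \left(\frac{\sqrt{-2 + 4 \cdot 5}}{2}\right)^{2} = \left(\frac{\sqrt{-2 + 20}}{2}\right)^{2} = \left(\frac{\sqrt{18}}{2}\right)^{2} = \left(\frac{3 \sqrt{2}}{2}\right)^{2} = \frac{9}{2}$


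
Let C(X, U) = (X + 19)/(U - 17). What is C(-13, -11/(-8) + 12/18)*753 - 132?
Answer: -155820/359 ≈ -434.04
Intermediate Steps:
C(X, U) = (19 + X)/(-17 + U)
C(-13, -11/(-8) + 12/18)*753 - 132 = ((19 - 13)/(-17 + (-11/(-8) + 12/18)))*753 - 132 = (6/(-17 + (-11*(-⅛) + 12*(1/18))))*753 - 132 = (6/(-17 + (11/8 + ⅔)))*753 - 132 = (6/(-17 + 49/24))*753 - 132 = (6/(-359/24))*753 - 132 = -24/359*6*753 - 132 = -144/359*753 - 132 = -108432/359 - 132 = -155820/359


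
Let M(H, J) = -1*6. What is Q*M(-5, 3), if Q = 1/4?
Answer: -3/2 ≈ -1.5000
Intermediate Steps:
M(H, J) = -6
Q = ¼ ≈ 0.25000
Q*M(-5, 3) = (¼)*(-6) = -3/2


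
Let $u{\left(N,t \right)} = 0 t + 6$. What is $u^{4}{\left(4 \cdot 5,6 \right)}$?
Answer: $1296$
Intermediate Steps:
$u{\left(N,t \right)} = 6$ ($u{\left(N,t \right)} = 0 + 6 = 6$)
$u^{4}{\left(4 \cdot 5,6 \right)} = 6^{4} = 1296$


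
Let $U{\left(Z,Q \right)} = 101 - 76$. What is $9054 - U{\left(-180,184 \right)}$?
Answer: $9029$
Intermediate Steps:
$U{\left(Z,Q \right)} = 25$
$9054 - U{\left(-180,184 \right)} = 9054 - 25 = 9029$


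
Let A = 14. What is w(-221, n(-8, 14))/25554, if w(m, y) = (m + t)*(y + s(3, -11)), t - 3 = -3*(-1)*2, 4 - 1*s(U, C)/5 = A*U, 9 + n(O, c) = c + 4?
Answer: 19186/12777 ≈ 1.5016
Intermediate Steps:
n(O, c) = -5 + c (n(O, c) = -9 + (c + 4) = -9 + (4 + c) = -5 + c)
s(U, C) = 20 - 70*U
t = 9 (t = 3 - 3*(-1)*2 = 3 + 3*2 = 3 + 6 = 9)
w(m, y) = (-190 + y)*(9 + m) (w(m, y) = (m + 9)*(y + (20 - 70*3)) = (9 + m)*(y + (20 - 210)) = (9 + m)*(y - 190) = (9 + m)*(-190 + y) = (-190 + y)*(9 + m))
w(-221, n(-8, 14))/25554 = (-1710 - 190*(-221) + 9*(-5 + 14) - 221*(-5 + 14))/25554 = (-1710 + 41990 + 9*9 - 221*9)*(1/25554) = (-1710 + 41990 + 81 - 1989)*(1/25554) = 38372*(1/25554) = 19186/12777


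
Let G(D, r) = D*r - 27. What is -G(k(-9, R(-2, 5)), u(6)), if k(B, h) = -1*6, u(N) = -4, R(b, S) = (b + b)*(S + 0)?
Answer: 3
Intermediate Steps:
R(b, S) = 2*S*b (R(b, S) = (2*b)*S = 2*S*b)
k(B, h) = -6
G(D, r) = -27 + D*r
-G(k(-9, R(-2, 5)), u(6)) = -(-27 - 6*(-4)) = -(-27 + 24) = -1*(-3) = 3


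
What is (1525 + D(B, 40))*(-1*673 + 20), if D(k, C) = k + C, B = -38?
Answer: -997131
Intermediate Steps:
D(k, C) = C + k
(1525 + D(B, 40))*(-1*673 + 20) = (1525 + (40 - 38))*(-1*673 + 20) = (1525 + 2)*(-673 + 20) = 1527*(-653) = -997131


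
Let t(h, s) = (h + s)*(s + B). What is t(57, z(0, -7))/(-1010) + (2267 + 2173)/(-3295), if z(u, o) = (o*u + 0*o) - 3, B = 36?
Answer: -1035609/332795 ≈ -3.1119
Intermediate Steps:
z(u, o) = -3 + o*u (z(u, o) = (o*u + 0) - 3 = o*u - 3 = -3 + o*u)
t(h, s) = (36 + s)*(h + s) (t(h, s) = (h + s)*(s + 36) = (h + s)*(36 + s) = (36 + s)*(h + s))
t(57, z(0, -7))/(-1010) + (2267 + 2173)/(-3295) = ((-3 - 7*0)**2 + 36*57 + 36*(-3 - 7*0) + 57*(-3 - 7*0))/(-1010) + (2267 + 2173)/(-3295) = ((-3 + 0)**2 + 2052 + 36*(-3 + 0) + 57*(-3 + 0))*(-1/1010) + 4440*(-1/3295) = ((-3)**2 + 2052 + 36*(-3) + 57*(-3))*(-1/1010) - 888/659 = (9 + 2052 - 108 - 171)*(-1/1010) - 888/659 = 1782*(-1/1010) - 888/659 = -891/505 - 888/659 = -1035609/332795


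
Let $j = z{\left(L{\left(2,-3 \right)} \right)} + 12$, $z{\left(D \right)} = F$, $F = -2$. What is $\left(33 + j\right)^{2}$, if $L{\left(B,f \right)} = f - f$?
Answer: $1849$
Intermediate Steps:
$L{\left(B,f \right)} = 0$
$z{\left(D \right)} = -2$
$j = 10$ ($j = -2 + 12 = 10$)
$\left(33 + j\right)^{2} = \left(33 + 10\right)^{2} = 43^{2} = 1849$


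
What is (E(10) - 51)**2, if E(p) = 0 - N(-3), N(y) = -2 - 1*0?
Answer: 2401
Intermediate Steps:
N(y) = -2 (N(y) = -2 + 0 = -2)
E(p) = 2 (E(p) = 0 - 1*(-2) = 0 + 2 = 2)
(E(10) - 51)**2 = (2 - 51)**2 = (-49)**2 = 2401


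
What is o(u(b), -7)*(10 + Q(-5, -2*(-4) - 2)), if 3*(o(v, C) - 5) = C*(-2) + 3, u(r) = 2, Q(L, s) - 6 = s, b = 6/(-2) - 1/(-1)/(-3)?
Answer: 704/3 ≈ 234.67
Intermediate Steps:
b = -10/3 (b = 6*(-1/2) - 1*(-1)*(-1/3) = -3 + 1*(-1/3) = -3 - 1/3 = -10/3 ≈ -3.3333)
Q(L, s) = 6 + s
o(v, C) = 6 - 2*C/3 (o(v, C) = 5 + (C*(-2) + 3)/3 = 5 + (-2*C + 3)/3 = 5 + (3 - 2*C)/3 = 5 + (1 - 2*C/3) = 6 - 2*C/3)
o(u(b), -7)*(10 + Q(-5, -2*(-4) - 2)) = (6 - 2/3*(-7))*(10 + (6 + (-2*(-4) - 2))) = (6 + 14/3)*(10 + (6 + (8 - 2))) = 32*(10 + (6 + 6))/3 = 32*(10 + 12)/3 = (32/3)*22 = 704/3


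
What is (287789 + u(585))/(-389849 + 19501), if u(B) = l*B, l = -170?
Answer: -188339/370348 ≈ -0.50855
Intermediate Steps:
u(B) = -170*B
(287789 + u(585))/(-389849 + 19501) = (287789 - 170*585)/(-389849 + 19501) = (287789 - 99450)/(-370348) = 188339*(-1/370348) = -188339/370348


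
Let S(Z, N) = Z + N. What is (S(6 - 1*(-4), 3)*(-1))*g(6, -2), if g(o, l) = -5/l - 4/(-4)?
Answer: -91/2 ≈ -45.500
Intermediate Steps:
S(Z, N) = N + Z
g(o, l) = 1 - 5/l (g(o, l) = -5/l - 4*(-1/4) = -5/l + 1 = 1 - 5/l)
(S(6 - 1*(-4), 3)*(-1))*g(6, -2) = ((3 + (6 - 1*(-4)))*(-1))*((-5 - 2)/(-2)) = ((3 + (6 + 4))*(-1))*(-1/2*(-7)) = ((3 + 10)*(-1))*(7/2) = (13*(-1))*(7/2) = -13*7/2 = -91/2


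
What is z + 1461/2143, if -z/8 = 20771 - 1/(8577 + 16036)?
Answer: -8764604687975/52745659 ≈ -1.6617e+5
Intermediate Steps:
z = -4089892976/24613 (z = -8*(20771 - 1/(8577 + 16036)) = -8*(20771 - 1/24613) = -8*511236622/24613 = -4089892976/24613 ≈ -1.6617e+5)
z + 1461/2143 = -4089892976/24613 + 1461/2143 = -8764604687975/52745659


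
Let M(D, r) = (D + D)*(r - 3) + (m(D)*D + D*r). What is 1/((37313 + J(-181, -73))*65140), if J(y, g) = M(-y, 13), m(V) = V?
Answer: 1/4953701580 ≈ 2.0187e-10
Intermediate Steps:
M(D, r) = D**2 + D*r + 2*D*(-3 + r) (M(D, r) = (D + D)*(r - 3) + (D*D + D*r) = (2*D)*(-3 + r) + (D**2 + D*r) = 2*D*(-3 + r) + (D**2 + D*r) = D**2 + D*r + 2*D*(-3 + r))
J(y, g) = -y*(33 - y) (J(y, g) = (-y)*(-6 - y + 3*13) = (-y)*(-6 - y + 39) = (-y)*(33 - y) = -y*(33 - y))
1/((37313 + J(-181, -73))*65140) = 1/(37313 - 181*(-33 - 181)*65140) = (1/65140)/(37313 - 181*(-214)) = (1/65140)/(37313 + 38734) = (1/65140)/76047 = (1/76047)*(1/65140) = 1/4953701580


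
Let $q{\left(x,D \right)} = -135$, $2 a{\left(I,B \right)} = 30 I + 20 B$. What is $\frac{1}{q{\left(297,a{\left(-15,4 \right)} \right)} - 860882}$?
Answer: $- \frac{1}{861017} \approx -1.1614 \cdot 10^{-6}$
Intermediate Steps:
$a{\left(I,B \right)} = 10 B + 15 I$ ($a{\left(I,B \right)} = \frac{30 I + 20 B}{2} = \frac{20 B + 30 I}{2} = 10 B + 15 I$)
$\frac{1}{q{\left(297,a{\left(-15,4 \right)} \right)} - 860882} = \frac{1}{-135 - 860882} = \frac{1}{-861017} = - \frac{1}{861017}$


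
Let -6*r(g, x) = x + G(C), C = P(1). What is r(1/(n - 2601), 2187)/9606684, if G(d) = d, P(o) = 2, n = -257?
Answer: -2189/57640104 ≈ -3.7977e-5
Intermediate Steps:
C = 2
r(g, x) = -⅓ - x/6 (r(g, x) = -(x + 2)/6 = -(2 + x)/6 = -⅓ - x/6)
r(1/(n - 2601), 2187)/9606684 = (-⅓ - ⅙*2187)/9606684 = (-⅓ - 729/2)*(1/9606684) = -2189/6*1/9606684 = -2189/57640104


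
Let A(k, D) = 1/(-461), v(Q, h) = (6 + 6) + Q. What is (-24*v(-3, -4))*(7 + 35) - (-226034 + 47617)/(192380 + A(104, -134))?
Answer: -804487837651/88687179 ≈ -9071.1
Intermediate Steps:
v(Q, h) = 12 + Q
A(k, D) = -1/461
(-24*v(-3, -4))*(7 + 35) - (-226034 + 47617)/(192380 + A(104, -134)) = (-24*(12 - 3))*(7 + 35) - (-226034 + 47617)/(192380 - 1/461) = -24*9*42 - (-178417)/88687179/461 = -216*42 - (-178417)*461/88687179 = -9072 - 1*(-82250237/88687179) = -9072 + 82250237/88687179 = -804487837651/88687179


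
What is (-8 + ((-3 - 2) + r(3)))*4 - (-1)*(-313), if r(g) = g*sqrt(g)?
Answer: -365 + 12*sqrt(3) ≈ -344.22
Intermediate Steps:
r(g) = g**(3/2)
(-8 + ((-3 - 2) + r(3)))*4 - (-1)*(-313) = (-8 + ((-3 - 2) + 3**(3/2)))*4 - (-1)*(-313) = (-8 + (-5 + 3*sqrt(3)))*4 - 1*313 = (-13 + 3*sqrt(3))*4 - 313 = (-52 + 12*sqrt(3)) - 313 = -365 + 12*sqrt(3)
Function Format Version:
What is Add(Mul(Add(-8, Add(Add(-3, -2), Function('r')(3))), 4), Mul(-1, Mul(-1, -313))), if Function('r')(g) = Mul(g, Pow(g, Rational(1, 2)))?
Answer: Add(-365, Mul(12, Pow(3, Rational(1, 2)))) ≈ -344.22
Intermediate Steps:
Function('r')(g) = Pow(g, Rational(3, 2))
Add(Mul(Add(-8, Add(Add(-3, -2), Function('r')(3))), 4), Mul(-1, Mul(-1, -313))) = Add(Mul(Add(-8, Add(Add(-3, -2), Pow(3, Rational(3, 2)))), 4), Mul(-1, Mul(-1, -313))) = Add(Mul(Add(-8, Add(-5, Mul(3, Pow(3, Rational(1, 2))))), 4), Mul(-1, 313)) = Add(Mul(Add(-13, Mul(3, Pow(3, Rational(1, 2)))), 4), -313) = Add(Add(-52, Mul(12, Pow(3, Rational(1, 2)))), -313) = Add(-365, Mul(12, Pow(3, Rational(1, 2))))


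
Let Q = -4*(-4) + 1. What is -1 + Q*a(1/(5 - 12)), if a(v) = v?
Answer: -24/7 ≈ -3.4286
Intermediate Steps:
Q = 17 (Q = 16 + 1 = 17)
-1 + Q*a(1/(5 - 12)) = -1 + 17/(5 - 12) = -1 + 17/(-7) = -1 + 17*(-⅐) = -1 - 17/7 = -24/7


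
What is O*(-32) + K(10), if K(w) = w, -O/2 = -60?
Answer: -3830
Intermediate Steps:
O = 120 (O = -2*(-60) = 120)
O*(-32) + K(10) = 120*(-32) + 10 = -3840 + 10 = -3830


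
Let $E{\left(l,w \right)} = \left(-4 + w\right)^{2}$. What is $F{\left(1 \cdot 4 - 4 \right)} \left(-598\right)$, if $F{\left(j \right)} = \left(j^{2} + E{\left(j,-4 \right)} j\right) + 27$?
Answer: $-16146$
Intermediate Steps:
$F{\left(j \right)} = 27 + j^{2} + 64 j$ ($F{\left(j \right)} = \left(j^{2} + \left(-4 - 4\right)^{2} j\right) + 27 = \left(j^{2} + \left(-8\right)^{2} j\right) + 27 = \left(j^{2} + 64 j\right) + 27 = 27 + j^{2} + 64 j$)
$F{\left(1 \cdot 4 - 4 \right)} \left(-598\right) = \left(27 + \left(1 \cdot 4 - 4\right)^{2} + 64 \left(1 \cdot 4 - 4\right)\right) \left(-598\right) = \left(27 + \left(4 - 4\right)^{2} + 64 \left(4 - 4\right)\right) \left(-598\right) = \left(27 + 0^{2} + 64 \cdot 0\right) \left(-598\right) = \left(27 + 0 + 0\right) \left(-598\right) = 27 \left(-598\right) = -16146$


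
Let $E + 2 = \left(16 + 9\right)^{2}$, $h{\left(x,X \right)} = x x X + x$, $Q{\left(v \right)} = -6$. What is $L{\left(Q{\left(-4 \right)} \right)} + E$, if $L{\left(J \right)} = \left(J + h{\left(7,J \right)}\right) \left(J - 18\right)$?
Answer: $7655$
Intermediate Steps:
$h{\left(x,X \right)} = x + X x^{2}$ ($h{\left(x,X \right)} = x^{2} X + x = X x^{2} + x = x + X x^{2}$)
$L{\left(J \right)} = \left(-18 + J\right) \left(7 + 50 J\right)$ ($L{\left(J \right)} = \left(J + 7 \left(1 + J 7\right)\right) \left(J - 18\right) = \left(J + 7 \left(1 + 7 J\right)\right) \left(-18 + J\right) = \left(J + \left(7 + 49 J\right)\right) \left(-18 + J\right) = \left(7 + 50 J\right) \left(-18 + J\right) = \left(-18 + J\right) \left(7 + 50 J\right)$)
$E = 623$ ($E = -2 + \left(16 + 9\right)^{2} = -2 + 25^{2} = -2 + 625 = 623$)
$L{\left(Q{\left(-4 \right)} \right)} + E = \left(-126 - -5358 + 50 \left(-6\right)^{2}\right) + 623 = \left(-126 + 5358 + 50 \cdot 36\right) + 623 = \left(-126 + 5358 + 1800\right) + 623 = 7032 + 623 = 7655$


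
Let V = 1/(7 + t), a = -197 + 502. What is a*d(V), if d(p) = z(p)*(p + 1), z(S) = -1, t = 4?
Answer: -3660/11 ≈ -332.73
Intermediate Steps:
a = 305
V = 1/11 (V = 1/(7 + 4) = 1/11 ≈ 0.090909)
d(p) = -1 - p (d(p) = -(p + 1) = -(1 + p) = -1 - p)
a*d(V) = 305*(-1 - 1*1/11) = 305*(-1 - 1/11) = 305*(-12/11) = -3660/11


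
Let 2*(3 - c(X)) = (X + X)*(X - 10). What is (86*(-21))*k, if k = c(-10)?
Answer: 355782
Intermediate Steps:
c(X) = 3 - X*(-10 + X) (c(X) = 3 - (X + X)*(X - 10)/2 = 3 - 2*X*(-10 + X)/2 = 3 - X*(-10 + X))
k = -197 (k = 3 - 1*(-10)**2 + 10*(-10) = 3 - 1*100 - 100 = 3 - 100 - 100 = -197)
(86*(-21))*k = (86*(-21))*(-197) = -1806*(-197) = 355782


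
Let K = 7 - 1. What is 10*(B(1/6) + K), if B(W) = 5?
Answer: 110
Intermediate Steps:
K = 6
10*(B(1/6) + K) = 10*(5 + 6) = 10*11 = 110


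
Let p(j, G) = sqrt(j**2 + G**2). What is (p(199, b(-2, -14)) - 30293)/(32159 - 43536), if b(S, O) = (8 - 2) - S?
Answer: 30293/11377 - sqrt(39665)/11377 ≈ 2.6451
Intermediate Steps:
b(S, O) = 6 - S
p(j, G) = sqrt(G**2 + j**2)
(p(199, b(-2, -14)) - 30293)/(32159 - 43536) = (sqrt((6 - 1*(-2))**2 + 199**2) - 30293)/(32159 - 43536) = (sqrt((6 + 2)**2 + 39601) - 30293)/(-11377) = (sqrt(8**2 + 39601) - 30293)*(-1/11377) = (sqrt(64 + 39601) - 30293)*(-1/11377) = (sqrt(39665) - 30293)*(-1/11377) = (-30293 + sqrt(39665))*(-1/11377) = 30293/11377 - sqrt(39665)/11377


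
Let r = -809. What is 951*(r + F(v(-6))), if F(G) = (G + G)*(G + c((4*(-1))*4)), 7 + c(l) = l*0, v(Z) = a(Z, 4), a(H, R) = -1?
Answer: -754143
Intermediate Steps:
v(Z) = -1
c(l) = -7 (c(l) = -7 + l*0 = -7 + 0 = -7)
F(G) = 2*G*(-7 + G) (F(G) = (G + G)*(G - 7) = (2*G)*(-7 + G) = 2*G*(-7 + G))
951*(r + F(v(-6))) = 951*(-809 + 2*(-1)*(-7 - 1)) = 951*(-809 + 2*(-1)*(-8)) = 951*(-809 + 16) = 951*(-793) = -754143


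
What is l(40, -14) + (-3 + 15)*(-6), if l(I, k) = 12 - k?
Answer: -46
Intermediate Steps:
l(40, -14) + (-3 + 15)*(-6) = (12 - 1*(-14)) + (-3 + 15)*(-6) = (12 + 14) + 12*(-6) = 26 - 72 = -46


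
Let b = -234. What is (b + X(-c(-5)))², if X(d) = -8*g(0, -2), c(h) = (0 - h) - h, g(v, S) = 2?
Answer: 62500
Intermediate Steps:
c(h) = -2*h (c(h) = -h - h = -2*h)
X(d) = -16 (X(d) = -8*2 = -16)
(b + X(-c(-5)))² = (-234 - 16)² = (-250)² = 62500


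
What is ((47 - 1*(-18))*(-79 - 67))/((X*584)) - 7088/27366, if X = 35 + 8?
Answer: -1498963/2353476 ≈ -0.63691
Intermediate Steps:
X = 43
((47 - 1*(-18))*(-79 - 67))/((X*584)) - 7088/27366 = ((47 - 1*(-18))*(-79 - 67))/((43*584)) - 7088/27366 = ((47 + 18)*(-146))/25112 - 7088*1/27366 = (65*(-146))*(1/25112) - 3544/13683 = -9490*1/25112 - 3544/13683 = -65/172 - 3544/13683 = -1498963/2353476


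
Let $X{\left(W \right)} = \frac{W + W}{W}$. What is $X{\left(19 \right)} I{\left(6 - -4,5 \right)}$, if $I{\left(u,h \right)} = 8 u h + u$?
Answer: $820$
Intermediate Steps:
$I{\left(u,h \right)} = u + 8 h u$ ($I{\left(u,h \right)} = 8 h u + u = u + 8 h u$)
$X{\left(W \right)} = 2$ ($X{\left(W \right)} = \frac{2 W}{W} = 2$)
$X{\left(19 \right)} I{\left(6 - -4,5 \right)} = 2 \left(6 - -4\right) \left(1 + 8 \cdot 5\right) = 2 \left(6 + 4\right) \left(1 + 40\right) = 2 \cdot 10 \cdot 41 = 2 \cdot 410 = 820$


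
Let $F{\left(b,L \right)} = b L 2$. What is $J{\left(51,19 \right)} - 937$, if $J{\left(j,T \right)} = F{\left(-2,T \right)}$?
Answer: $-1013$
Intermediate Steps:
$F{\left(b,L \right)} = 2 L b$ ($F{\left(b,L \right)} = L b 2 = 2 L b$)
$J{\left(j,T \right)} = - 4 T$ ($J{\left(j,T \right)} = 2 T \left(-2\right) = - 4 T$)
$J{\left(51,19 \right)} - 937 = \left(-4\right) 19 - 937 = -76 - 937 = -1013$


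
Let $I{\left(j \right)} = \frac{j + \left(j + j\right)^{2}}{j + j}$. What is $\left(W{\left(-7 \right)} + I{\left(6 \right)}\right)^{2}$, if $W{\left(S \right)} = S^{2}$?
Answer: $\frac{15129}{4} \approx 3782.3$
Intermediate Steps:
$I{\left(j \right)} = \frac{j + 4 j^{2}}{2 j}$ ($I{\left(j \right)} = \frac{j + \left(2 j\right)^{2}}{2 j} = \left(j + 4 j^{2}\right) \frac{1}{2 j} = \frac{j + 4 j^{2}}{2 j}$)
$\left(W{\left(-7 \right)} + I{\left(6 \right)}\right)^{2} = \left(\left(-7\right)^{2} + \left(\frac{1}{2} + 2 \cdot 6\right)\right)^{2} = \left(49 + \left(\frac{1}{2} + 12\right)\right)^{2} = \left(49 + \frac{25}{2}\right)^{2} = \left(\frac{123}{2}\right)^{2} = \frac{15129}{4}$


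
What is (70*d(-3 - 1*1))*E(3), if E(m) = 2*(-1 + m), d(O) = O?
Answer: -1120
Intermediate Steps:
E(m) = -2 + 2*m
(70*d(-3 - 1*1))*E(3) = (70*(-3 - 1*1))*(-2 + 2*3) = (70*(-3 - 1))*(-2 + 6) = (70*(-4))*4 = -280*4 = -1120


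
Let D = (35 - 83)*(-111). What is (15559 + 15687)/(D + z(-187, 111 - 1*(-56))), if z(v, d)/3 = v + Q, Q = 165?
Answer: 15623/2631 ≈ 5.9380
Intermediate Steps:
D = 5328 (D = -48*(-111) = 5328)
z(v, d) = 495 + 3*v (z(v, d) = 3*(v + 165) = 3*(165 + v) = 495 + 3*v)
(15559 + 15687)/(D + z(-187, 111 - 1*(-56))) = (15559 + 15687)/(5328 + (495 + 3*(-187))) = 31246/(5328 + (495 - 561)) = 31246/(5328 - 66) = 31246/5262 = 31246*(1/5262) = 15623/2631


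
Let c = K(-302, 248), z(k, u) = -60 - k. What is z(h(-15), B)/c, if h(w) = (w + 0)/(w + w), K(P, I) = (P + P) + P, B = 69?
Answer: 121/1812 ≈ 0.066777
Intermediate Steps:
K(P, I) = 3*P (K(P, I) = 2*P + P = 3*P)
h(w) = ½ (h(w) = w/((2*w)) = w*(1/(2*w)) = ½)
c = -906 (c = 3*(-302) = -906)
z(h(-15), B)/c = (-60 - 1*½)/(-906) = (-60 - ½)*(-1/906) = -121/2*(-1/906) = 121/1812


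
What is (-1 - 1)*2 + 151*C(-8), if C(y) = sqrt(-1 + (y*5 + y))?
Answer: -4 + 1057*I ≈ -4.0 + 1057.0*I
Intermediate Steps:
C(y) = sqrt(-1 + 6*y) (C(y) = sqrt(-1 + (5*y + y)) = sqrt(-1 + 6*y))
(-1 - 1)*2 + 151*C(-8) = (-1 - 1)*2 + 151*sqrt(-1 + 6*(-8)) = -2*2 + 151*sqrt(-1 - 48) = -4 + 151*sqrt(-49) = -4 + 151*(7*I) = -4 + 1057*I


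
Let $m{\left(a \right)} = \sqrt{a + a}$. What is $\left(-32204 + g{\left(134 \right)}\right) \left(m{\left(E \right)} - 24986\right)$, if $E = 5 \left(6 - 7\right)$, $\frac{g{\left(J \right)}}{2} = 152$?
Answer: $797053400 - 31900 i \sqrt{10} \approx 7.9705 \cdot 10^{8} - 1.0088 \cdot 10^{5} i$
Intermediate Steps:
$g{\left(J \right)} = 304$ ($g{\left(J \right)} = 2 \cdot 152 = 304$)
$E = -5$ ($E = 5 \left(-1\right) = -5$)
$m{\left(a \right)} = \sqrt{2} \sqrt{a}$ ($m{\left(a \right)} = \sqrt{2 a} = \sqrt{2} \sqrt{a}$)
$\left(-32204 + g{\left(134 \right)}\right) \left(m{\left(E \right)} - 24986\right) = \left(-32204 + 304\right) \left(\sqrt{2} \sqrt{-5} - 24986\right) = - 31900 \left(\sqrt{2} i \sqrt{5} - 24986\right) = - 31900 \left(i \sqrt{10} - 24986\right) = - 31900 \left(-24986 + i \sqrt{10}\right) = 797053400 - 31900 i \sqrt{10}$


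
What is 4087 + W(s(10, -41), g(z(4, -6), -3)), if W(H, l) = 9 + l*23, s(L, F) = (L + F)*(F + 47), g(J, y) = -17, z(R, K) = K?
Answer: 3705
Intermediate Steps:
s(L, F) = (47 + F)*(F + L) (s(L, F) = (F + L)*(47 + F) = (47 + F)*(F + L))
W(H, l) = 9 + 23*l
4087 + W(s(10, -41), g(z(4, -6), -3)) = 4087 + (9 + 23*(-17)) = 4087 + (9 - 391) = 4087 - 382 = 3705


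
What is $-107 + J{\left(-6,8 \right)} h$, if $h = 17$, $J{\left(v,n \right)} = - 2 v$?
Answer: $97$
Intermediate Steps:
$-107 + J{\left(-6,8 \right)} h = -107 + \left(-2\right) \left(-6\right) 17 = -107 + 12 \cdot 17 = -107 + 204 = 97$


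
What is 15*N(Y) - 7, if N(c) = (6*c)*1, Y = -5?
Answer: -457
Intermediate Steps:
N(c) = 6*c
15*N(Y) - 7 = 15*(6*(-5)) - 7 = 15*(-30) - 7 = -450 - 7 = -457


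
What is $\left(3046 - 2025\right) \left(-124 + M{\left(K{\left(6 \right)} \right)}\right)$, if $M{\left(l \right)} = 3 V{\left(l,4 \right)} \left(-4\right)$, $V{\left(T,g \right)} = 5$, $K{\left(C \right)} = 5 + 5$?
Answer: $-187864$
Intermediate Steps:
$K{\left(C \right)} = 10$
$M{\left(l \right)} = -60$ ($M{\left(l \right)} = 3 \cdot 5 \left(-4\right) = 15 \left(-4\right) = -60$)
$\left(3046 - 2025\right) \left(-124 + M{\left(K{\left(6 \right)} \right)}\right) = \left(3046 - 2025\right) \left(-124 - 60\right) = 1021 \left(-184\right) = -187864$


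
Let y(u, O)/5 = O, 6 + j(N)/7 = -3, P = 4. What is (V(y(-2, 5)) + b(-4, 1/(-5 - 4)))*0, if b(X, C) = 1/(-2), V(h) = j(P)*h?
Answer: 0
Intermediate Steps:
j(N) = -63 (j(N) = -42 + 7*(-3) = -42 - 21 = -63)
y(u, O) = 5*O
V(h) = -63*h
b(X, C) = -½
(V(y(-2, 5)) + b(-4, 1/(-5 - 4)))*0 = (-315*5 - ½)*0 = (-63*25 - ½)*0 = (-1575 - ½)*0 = -3151/2*0 = 0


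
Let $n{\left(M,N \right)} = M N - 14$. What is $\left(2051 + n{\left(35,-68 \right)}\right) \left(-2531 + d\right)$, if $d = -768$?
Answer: $1131557$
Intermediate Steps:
$n{\left(M,N \right)} = -14 + M N$ ($n{\left(M,N \right)} = M N - 14 = -14 + M N$)
$\left(2051 + n{\left(35,-68 \right)}\right) \left(-2531 + d\right) = \left(2051 + \left(-14 + 35 \left(-68\right)\right)\right) \left(-2531 - 768\right) = \left(2051 - 2394\right) \left(-3299\right) = \left(-343\right) \left(-3299\right) = 1131557$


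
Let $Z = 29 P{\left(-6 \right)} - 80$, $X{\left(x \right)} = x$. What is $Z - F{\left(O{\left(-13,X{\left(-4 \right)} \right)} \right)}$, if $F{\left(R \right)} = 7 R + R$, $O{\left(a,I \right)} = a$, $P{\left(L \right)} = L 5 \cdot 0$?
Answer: $24$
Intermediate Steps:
$P{\left(L \right)} = 0$ ($P{\left(L \right)} = 5 L 0 = 0$)
$F{\left(R \right)} = 8 R$
$Z = -80$ ($Z = 29 \cdot 0 - 80 = 0 - 80 = -80$)
$Z - F{\left(O{\left(-13,X{\left(-4 \right)} \right)} \right)} = -80 - 8 \left(-13\right) = -80 - -104 = -80 + 104 = 24$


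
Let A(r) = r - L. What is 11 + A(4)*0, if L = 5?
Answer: 11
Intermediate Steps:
A(r) = -5 + r (A(r) = r - 1*5 = r - 5 = -5 + r)
11 + A(4)*0 = 11 + (-5 + 4)*0 = 11 - 1*0 = 11 + 0 = 11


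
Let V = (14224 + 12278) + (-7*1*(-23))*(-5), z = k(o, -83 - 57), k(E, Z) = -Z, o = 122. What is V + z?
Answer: 25837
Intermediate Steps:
z = 140 (z = -(-83 - 57) = -1*(-140) = 140)
V = 25697 (V = 26502 - 7*(-23)*(-5) = 26502 + 161*(-5) = 26502 - 805 = 25697)
V + z = 25697 + 140 = 25837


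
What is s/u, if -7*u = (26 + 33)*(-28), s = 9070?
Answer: 4535/118 ≈ 38.432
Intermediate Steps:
u = 236 (u = -(26 + 33)*(-28)/7 = -59*(-28)/7 = -⅐*(-1652) = 236)
s/u = 9070/236 = 9070*(1/236) = 4535/118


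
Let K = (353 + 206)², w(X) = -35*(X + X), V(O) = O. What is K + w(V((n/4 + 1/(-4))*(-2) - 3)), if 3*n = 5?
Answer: 938143/3 ≈ 3.1271e+5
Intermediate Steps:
n = 5/3 (n = (⅓)*5 = 5/3 ≈ 1.6667)
w(X) = -70*X
K = 312481 (K = 559² = 312481)
K + w(V((n/4 + 1/(-4))*(-2) - 3)) = 312481 - 70*(((5/3)/4 + 1/(-4))*(-2) - 3) = 312481 - 70*(((5/3)*(¼) + 1*(-¼))*(-2) - 3) = 312481 - 70*((5/12 - ¼)*(-2) - 3) = 312481 - 70*((⅙)*(-2) - 3) = 312481 - 70*(-⅓ - 3) = 312481 - 70*(-10/3) = 312481 + 700/3 = 938143/3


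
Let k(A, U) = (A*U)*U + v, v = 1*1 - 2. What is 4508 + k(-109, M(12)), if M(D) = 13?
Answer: -13914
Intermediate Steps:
v = -1 (v = 1 - 2 = -1)
k(A, U) = -1 + A*U² (k(A, U) = (A*U)*U - 1 = A*U² - 1 = -1 + A*U²)
4508 + k(-109, M(12)) = 4508 + (-1 - 109*13²) = 4508 + (-1 - 109*169) = 4508 + (-1 - 18421) = 4508 - 18422 = -13914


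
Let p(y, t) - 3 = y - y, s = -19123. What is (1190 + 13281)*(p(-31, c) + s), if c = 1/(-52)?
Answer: -276685520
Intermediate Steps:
c = -1/52 ≈ -0.019231
p(y, t) = 3 (p(y, t) = 3 + (y - y) = 3 + 0 = 3)
(1190 + 13281)*(p(-31, c) + s) = (1190 + 13281)*(3 - 19123) = 14471*(-19120) = -276685520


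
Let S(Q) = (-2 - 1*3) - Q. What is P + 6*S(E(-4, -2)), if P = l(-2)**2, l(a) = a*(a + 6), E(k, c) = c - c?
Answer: 34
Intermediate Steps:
E(k, c) = 0
l(a) = a*(6 + a)
S(Q) = -5 - Q (S(Q) = (-2 - 3) - Q = -5 - Q)
P = 64 (P = (-2*(6 - 2))**2 = (-2*4)**2 = (-8)**2 = 64)
P + 6*S(E(-4, -2)) = 64 + 6*(-5 - 1*0) = 64 + 6*(-5 + 0) = 64 + 6*(-5) = 64 - 30 = 34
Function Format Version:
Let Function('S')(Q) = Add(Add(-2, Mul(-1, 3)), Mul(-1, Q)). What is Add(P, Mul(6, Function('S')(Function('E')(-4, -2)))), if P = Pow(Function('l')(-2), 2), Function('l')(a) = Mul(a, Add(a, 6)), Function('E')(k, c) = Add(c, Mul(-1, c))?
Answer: 34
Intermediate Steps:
Function('E')(k, c) = 0
Function('l')(a) = Mul(a, Add(6, a))
Function('S')(Q) = Add(-5, Mul(-1, Q)) (Function('S')(Q) = Add(Add(-2, -3), Mul(-1, Q)) = Add(-5, Mul(-1, Q)))
P = 64 (P = Pow(Mul(-2, Add(6, -2)), 2) = Pow(Mul(-2, 4), 2) = Pow(-8, 2) = 64)
Add(P, Mul(6, Function('S')(Function('E')(-4, -2)))) = Add(64, Mul(6, Add(-5, Mul(-1, 0)))) = Add(64, Mul(6, Add(-5, 0))) = Add(64, Mul(6, -5)) = Add(64, -30) = 34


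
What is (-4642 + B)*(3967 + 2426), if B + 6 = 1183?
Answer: -22151745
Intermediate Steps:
B = 1177 (B = -6 + 1183 = 1177)
(-4642 + B)*(3967 + 2426) = (-4642 + 1177)*(3967 + 2426) = -3465*6393 = -22151745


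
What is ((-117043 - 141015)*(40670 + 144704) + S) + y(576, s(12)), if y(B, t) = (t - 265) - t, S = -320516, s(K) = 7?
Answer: -47837564473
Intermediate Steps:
y(B, t) = -265 (y(B, t) = (-265 + t) - t = -265)
((-117043 - 141015)*(40670 + 144704) + S) + y(576, s(12)) = ((-117043 - 141015)*(40670 + 144704) - 320516) - 265 = (-258058*185374 - 320516) - 265 = (-47837243692 - 320516) - 265 = -47837564208 - 265 = -47837564473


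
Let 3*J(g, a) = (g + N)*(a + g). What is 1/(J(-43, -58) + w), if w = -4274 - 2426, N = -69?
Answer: -3/8788 ≈ -0.00034137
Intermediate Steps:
J(g, a) = (-69 + g)*(a + g)/3 (J(g, a) = ((g - 69)*(a + g))/3 = ((-69 + g)*(a + g))/3 = (-69 + g)*(a + g)/3)
w = -6700
1/(J(-43, -58) + w) = 1/((-23*(-58) - 23*(-43) + (1/3)*(-43)**2 + (1/3)*(-58)*(-43)) - 6700) = 1/((1334 + 989 + (1/3)*1849 + 2494/3) - 6700) = 1/((1334 + 989 + 1849/3 + 2494/3) - 6700) = 1/(11312/3 - 6700) = 1/(-8788/3) = -3/8788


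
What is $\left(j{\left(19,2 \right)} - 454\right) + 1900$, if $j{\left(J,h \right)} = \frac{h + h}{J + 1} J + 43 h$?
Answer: $\frac{7679}{5} \approx 1535.8$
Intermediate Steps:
$j{\left(J,h \right)} = 43 h + \frac{2 J h}{1 + J}$ ($j{\left(J,h \right)} = \frac{2 h}{1 + J} J + 43 h = \frac{2 J h}{1 + J} + 43 h = 43 h + \frac{2 J h}{1 + J}$)
$\left(j{\left(19,2 \right)} - 454\right) + 1900 = \left(\frac{2 \left(43 + 45 \cdot 19\right)}{1 + 19} - 454\right) + 1900 = \left(\frac{2 \left(43 + 855\right)}{20} - 454\right) + 1900 = \left(2 \cdot \frac{1}{20} \cdot 898 - 454\right) + 1900 = \left(\frac{449}{5} - 454\right) + 1900 = - \frac{1821}{5} + 1900 = \frac{7679}{5}$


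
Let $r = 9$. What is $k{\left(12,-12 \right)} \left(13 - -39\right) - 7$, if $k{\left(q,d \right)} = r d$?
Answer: $-5623$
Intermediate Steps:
$k{\left(q,d \right)} = 9 d$
$k{\left(12,-12 \right)} \left(13 - -39\right) - 7 = 9 \left(-12\right) \left(13 - -39\right) - 7 = - 108 \left(13 + 39\right) - 7 = \left(-108\right) 52 - 7 = -5616 - 7 = -5623$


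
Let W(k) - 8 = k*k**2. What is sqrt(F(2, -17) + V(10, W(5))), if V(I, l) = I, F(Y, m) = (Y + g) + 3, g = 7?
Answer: sqrt(22) ≈ 4.6904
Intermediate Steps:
W(k) = 8 + k**3 (W(k) = 8 + k*k**2 = 8 + k**3)
F(Y, m) = 10 + Y (F(Y, m) = (Y + 7) + 3 = (7 + Y) + 3 = 10 + Y)
sqrt(F(2, -17) + V(10, W(5))) = sqrt((10 + 2) + 10) = sqrt(12 + 10) = sqrt(22)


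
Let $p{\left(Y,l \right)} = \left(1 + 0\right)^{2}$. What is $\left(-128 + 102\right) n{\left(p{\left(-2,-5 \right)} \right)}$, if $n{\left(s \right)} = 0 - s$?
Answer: $26$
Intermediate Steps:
$p{\left(Y,l \right)} = 1$ ($p{\left(Y,l \right)} = 1^{2} = 1$)
$n{\left(s \right)} = - s$
$\left(-128 + 102\right) n{\left(p{\left(-2,-5 \right)} \right)} = \left(-128 + 102\right) \left(\left(-1\right) 1\right) = \left(-26\right) \left(-1\right) = 26$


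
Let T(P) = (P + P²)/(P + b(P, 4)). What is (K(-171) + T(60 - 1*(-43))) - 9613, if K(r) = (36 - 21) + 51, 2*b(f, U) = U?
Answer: -991723/105 ≈ -9445.0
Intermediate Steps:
b(f, U) = U/2
T(P) = (P + P²)/(2 + P) (T(P) = (P + P²)/(P + (½)*4) = (P + P²)/(P + 2) = (P + P²)/(2 + P))
K(r) = 66 (K(r) = 15 + 51 = 66)
(K(-171) + T(60 - 1*(-43))) - 9613 = (66 + (60 - 1*(-43))*(1 + (60 - 1*(-43)))/(2 + (60 - 1*(-43)))) - 9613 = (66 + (60 + 43)*(1 + (60 + 43))/(2 + (60 + 43))) - 9613 = (66 + 103*(1 + 103)/(2 + 103)) - 9613 = (66 + 103*104/105) - 9613 = (66 + 103*(1/105)*104) - 9613 = (66 + 10712/105) - 9613 = 17642/105 - 9613 = -991723/105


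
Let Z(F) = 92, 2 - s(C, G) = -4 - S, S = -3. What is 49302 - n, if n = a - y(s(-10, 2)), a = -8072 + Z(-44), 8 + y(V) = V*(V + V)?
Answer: 57292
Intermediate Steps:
s(C, G) = 3 (s(C, G) = 2 - (-4 - 1*(-3)) = 2 - (-4 + 3) = 2 - 1*(-1) = 2 + 1 = 3)
y(V) = -8 + 2*V² (y(V) = -8 + V*(V + V) = -8 + V*(2*V) = -8 + 2*V²)
a = -7980 (a = -8072 + 92 = -7980)
n = -7990 (n = -7980 - (-8 + 2*3²) = -7980 - (-8 + 2*9) = -7980 - (-8 + 18) = -7980 - 1*10 = -7980 - 10 = -7990)
49302 - n = 49302 - 1*(-7990) = 49302 + 7990 = 57292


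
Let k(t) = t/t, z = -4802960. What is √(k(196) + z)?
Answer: I*√4802959 ≈ 2191.6*I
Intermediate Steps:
k(t) = 1
√(k(196) + z) = √(1 - 4802960) = √(-4802959) = I*√4802959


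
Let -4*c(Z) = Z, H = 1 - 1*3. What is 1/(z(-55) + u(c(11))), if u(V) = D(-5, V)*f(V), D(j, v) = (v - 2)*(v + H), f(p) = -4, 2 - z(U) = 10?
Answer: -4/393 ≈ -0.010178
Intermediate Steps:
z(U) = -8 (z(U) = 2 - 1*10 = 2 - 10 = -8)
H = -2 (H = 1 - 3 = -2)
D(j, v) = (-2 + v)² (D(j, v) = (v - 2)*(v - 2) = (-2 + v)*(-2 + v) = (-2 + v)²)
c(Z) = -Z/4
u(V) = -16 - 4*V² + 16*V (u(V) = (4 + V² - 4*V)*(-4) = -16 - 4*V² + 16*V)
1/(z(-55) + u(c(11))) = 1/(-8 + (-16 - 4*(-¼*11)² + 16*(-¼*11))) = 1/(-8 + (-16 - 4*(-11/4)² + 16*(-11/4))) = 1/(-8 + (-16 - 4*121/16 - 44)) = 1/(-8 + (-16 - 121/4 - 44)) = 1/(-8 - 361/4) = 1/(-393/4) = -4/393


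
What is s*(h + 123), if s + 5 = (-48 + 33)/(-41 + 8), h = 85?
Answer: -10400/11 ≈ -945.45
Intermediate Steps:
s = -50/11 (s = -5 + (-48 + 33)/(-41 + 8) = -5 - 15/(-33) = -5 - 15*(-1/33) = -5 + 5/11 = -50/11 ≈ -4.5455)
s*(h + 123) = -50*(85 + 123)/11 = -50/11*208 = -10400/11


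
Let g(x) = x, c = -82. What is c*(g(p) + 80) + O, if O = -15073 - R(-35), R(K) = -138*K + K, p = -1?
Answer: -26346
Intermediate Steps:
R(K) = -137*K
O = -19868 (O = -15073 - (-137)*(-35) = -15073 - 1*4795 = -15073 - 4795 = -19868)
c*(g(p) + 80) + O = -82*(-1 + 80) - 19868 = -82*79 - 19868 = -6478 - 19868 = -26346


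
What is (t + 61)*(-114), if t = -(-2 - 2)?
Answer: -7410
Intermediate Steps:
t = 4 (t = -1*(-4) = 4)
(t + 61)*(-114) = (4 + 61)*(-114) = 65*(-114) = -7410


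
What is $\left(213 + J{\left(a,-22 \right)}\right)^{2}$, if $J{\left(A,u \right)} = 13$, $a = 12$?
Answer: $51076$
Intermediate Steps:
$\left(213 + J{\left(a,-22 \right)}\right)^{2} = \left(213 + 13\right)^{2} = 226^{2} = 51076$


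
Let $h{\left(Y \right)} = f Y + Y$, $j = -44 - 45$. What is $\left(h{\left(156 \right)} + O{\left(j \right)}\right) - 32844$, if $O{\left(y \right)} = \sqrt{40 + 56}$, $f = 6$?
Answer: $-31752 + 4 \sqrt{6} \approx -31742.0$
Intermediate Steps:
$j = -89$ ($j = -44 - 45 = -89$)
$O{\left(y \right)} = 4 \sqrt{6}$ ($O{\left(y \right)} = \sqrt{96} = 4 \sqrt{6}$)
$h{\left(Y \right)} = 7 Y$ ($h{\left(Y \right)} = 6 Y + Y = 7 Y$)
$\left(h{\left(156 \right)} + O{\left(j \right)}\right) - 32844 = \left(7 \cdot 156 + 4 \sqrt{6}\right) - 32844 = \left(1092 + 4 \sqrt{6}\right) - 32844 = -31752 + 4 \sqrt{6}$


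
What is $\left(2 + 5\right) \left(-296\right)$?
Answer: $-2072$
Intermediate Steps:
$\left(2 + 5\right) \left(-296\right) = 7 \left(-296\right) = -2072$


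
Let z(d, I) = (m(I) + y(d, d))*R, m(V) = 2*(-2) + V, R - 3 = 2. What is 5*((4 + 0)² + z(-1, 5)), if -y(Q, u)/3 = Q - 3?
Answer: 405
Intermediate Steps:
R = 5 (R = 3 + 2 = 5)
y(Q, u) = 9 - 3*Q (y(Q, u) = -3*(Q - 3) = -3*(-3 + Q) = 9 - 3*Q)
m(V) = -4 + V
z(d, I) = 25 - 15*d + 5*I (z(d, I) = ((-4 + I) + (9 - 3*d))*5 = (5 + I - 3*d)*5 = 25 - 15*d + 5*I)
5*((4 + 0)² + z(-1, 5)) = 5*((4 + 0)² + (25 - 15*(-1) + 5*5)) = 5*(4² + (25 + 15 + 25)) = 5*(16 + 65) = 5*81 = 405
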